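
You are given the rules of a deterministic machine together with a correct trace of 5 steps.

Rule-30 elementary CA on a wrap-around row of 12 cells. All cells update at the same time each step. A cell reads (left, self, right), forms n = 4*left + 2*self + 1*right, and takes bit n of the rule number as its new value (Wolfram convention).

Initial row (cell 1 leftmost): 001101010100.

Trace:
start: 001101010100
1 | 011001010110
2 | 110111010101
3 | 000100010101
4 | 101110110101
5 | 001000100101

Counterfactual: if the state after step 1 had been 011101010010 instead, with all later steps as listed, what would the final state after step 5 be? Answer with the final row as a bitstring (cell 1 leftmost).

110011110100

state after step 1 := 011101010010
2 | 110001011111
3 | 001011010000
4 | 011010011000
5 | 110011110100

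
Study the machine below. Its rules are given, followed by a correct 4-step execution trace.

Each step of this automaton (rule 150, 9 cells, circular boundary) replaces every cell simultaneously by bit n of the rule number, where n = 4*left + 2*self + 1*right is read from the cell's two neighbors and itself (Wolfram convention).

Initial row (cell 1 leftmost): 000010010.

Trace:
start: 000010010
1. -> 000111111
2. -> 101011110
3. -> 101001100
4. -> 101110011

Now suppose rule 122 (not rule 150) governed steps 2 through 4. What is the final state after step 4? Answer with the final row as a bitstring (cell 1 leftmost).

(re-executing steps 2..4 under rule 122; state before step 2: 000111111)
2. -> 101100001
3. -> 111110011
4. -> 000011110

000011110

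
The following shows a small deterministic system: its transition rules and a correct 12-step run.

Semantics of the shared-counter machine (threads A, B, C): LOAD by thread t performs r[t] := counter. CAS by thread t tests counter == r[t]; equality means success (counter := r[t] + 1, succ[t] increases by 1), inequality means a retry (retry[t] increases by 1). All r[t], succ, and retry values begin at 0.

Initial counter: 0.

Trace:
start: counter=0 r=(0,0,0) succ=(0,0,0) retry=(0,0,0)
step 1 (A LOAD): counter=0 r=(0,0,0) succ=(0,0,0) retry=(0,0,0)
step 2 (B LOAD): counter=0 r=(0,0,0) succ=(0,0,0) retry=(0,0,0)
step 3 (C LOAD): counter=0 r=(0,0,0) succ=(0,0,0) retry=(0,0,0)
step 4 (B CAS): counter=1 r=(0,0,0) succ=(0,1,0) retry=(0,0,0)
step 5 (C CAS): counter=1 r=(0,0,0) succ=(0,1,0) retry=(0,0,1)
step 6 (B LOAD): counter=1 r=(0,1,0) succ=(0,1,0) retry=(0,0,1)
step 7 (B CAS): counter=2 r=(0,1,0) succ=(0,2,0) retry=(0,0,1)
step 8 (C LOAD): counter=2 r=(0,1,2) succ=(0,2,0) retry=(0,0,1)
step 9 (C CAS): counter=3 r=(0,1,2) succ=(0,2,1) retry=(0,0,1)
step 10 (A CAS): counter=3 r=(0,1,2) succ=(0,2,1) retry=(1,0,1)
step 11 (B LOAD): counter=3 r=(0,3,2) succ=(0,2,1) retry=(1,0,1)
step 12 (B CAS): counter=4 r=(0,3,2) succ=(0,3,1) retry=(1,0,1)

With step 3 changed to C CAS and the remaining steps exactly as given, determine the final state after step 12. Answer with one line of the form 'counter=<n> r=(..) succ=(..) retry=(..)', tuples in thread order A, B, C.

counter=4 r=(0,3,2) succ=(0,2,2) retry=(1,1,1)

(re-executing from step 3 with the substitution; state before step 3: counter=0 r=(0,0,0) succ=(0,0,0) retry=(0,0,0))
step 3 (C CAS): counter=1 r=(0,0,0) succ=(0,0,1) retry=(0,0,0)
step 4 (B CAS): counter=1 r=(0,0,0) succ=(0,0,1) retry=(0,1,0)
step 5 (C CAS): counter=1 r=(0,0,0) succ=(0,0,1) retry=(0,1,1)
step 6 (B LOAD): counter=1 r=(0,1,0) succ=(0,0,1) retry=(0,1,1)
step 7 (B CAS): counter=2 r=(0,1,0) succ=(0,1,1) retry=(0,1,1)
step 8 (C LOAD): counter=2 r=(0,1,2) succ=(0,1,1) retry=(0,1,1)
step 9 (C CAS): counter=3 r=(0,1,2) succ=(0,1,2) retry=(0,1,1)
step 10 (A CAS): counter=3 r=(0,1,2) succ=(0,1,2) retry=(1,1,1)
step 11 (B LOAD): counter=3 r=(0,3,2) succ=(0,1,2) retry=(1,1,1)
step 12 (B CAS): counter=4 r=(0,3,2) succ=(0,2,2) retry=(1,1,1)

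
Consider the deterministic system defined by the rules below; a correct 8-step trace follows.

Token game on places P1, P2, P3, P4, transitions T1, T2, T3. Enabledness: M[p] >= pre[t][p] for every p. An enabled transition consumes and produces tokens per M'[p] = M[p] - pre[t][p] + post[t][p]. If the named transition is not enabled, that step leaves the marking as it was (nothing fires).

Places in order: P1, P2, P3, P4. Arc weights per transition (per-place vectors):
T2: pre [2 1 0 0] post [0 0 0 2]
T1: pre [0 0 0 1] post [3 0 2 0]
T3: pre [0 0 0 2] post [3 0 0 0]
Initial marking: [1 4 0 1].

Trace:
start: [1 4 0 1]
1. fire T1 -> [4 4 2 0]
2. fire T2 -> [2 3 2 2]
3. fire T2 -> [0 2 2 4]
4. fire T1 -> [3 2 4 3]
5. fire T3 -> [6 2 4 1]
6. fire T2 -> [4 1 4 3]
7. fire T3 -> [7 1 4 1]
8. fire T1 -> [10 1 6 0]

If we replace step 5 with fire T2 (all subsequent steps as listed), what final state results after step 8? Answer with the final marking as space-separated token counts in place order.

(re-executing from step 5 with the substitution; state before step 5: [3 2 4 3])
5. fire T2 -> [1 1 4 5]
6. fire T2 -> [1 1 4 5]
7. fire T3 -> [4 1 4 3]
8. fire T1 -> [7 1 6 2]

7 1 6 2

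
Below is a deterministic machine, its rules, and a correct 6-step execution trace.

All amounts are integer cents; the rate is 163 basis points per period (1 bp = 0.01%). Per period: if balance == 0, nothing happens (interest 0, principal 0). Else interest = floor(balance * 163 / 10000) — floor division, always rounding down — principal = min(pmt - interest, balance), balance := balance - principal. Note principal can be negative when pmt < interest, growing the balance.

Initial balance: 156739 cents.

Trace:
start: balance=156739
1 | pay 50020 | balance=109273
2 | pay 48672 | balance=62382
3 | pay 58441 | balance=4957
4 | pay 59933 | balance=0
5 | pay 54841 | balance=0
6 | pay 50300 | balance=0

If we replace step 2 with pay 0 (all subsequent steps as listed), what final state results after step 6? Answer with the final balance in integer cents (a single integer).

0

(re-executing from step 2 with the substitution; state before step 2: balance=109273)
2 | pay 0 | balance=111054
3 | pay 58441 | balance=54423
4 | pay 59933 | balance=0
5 | pay 54841 | balance=0
6 | pay 50300 | balance=0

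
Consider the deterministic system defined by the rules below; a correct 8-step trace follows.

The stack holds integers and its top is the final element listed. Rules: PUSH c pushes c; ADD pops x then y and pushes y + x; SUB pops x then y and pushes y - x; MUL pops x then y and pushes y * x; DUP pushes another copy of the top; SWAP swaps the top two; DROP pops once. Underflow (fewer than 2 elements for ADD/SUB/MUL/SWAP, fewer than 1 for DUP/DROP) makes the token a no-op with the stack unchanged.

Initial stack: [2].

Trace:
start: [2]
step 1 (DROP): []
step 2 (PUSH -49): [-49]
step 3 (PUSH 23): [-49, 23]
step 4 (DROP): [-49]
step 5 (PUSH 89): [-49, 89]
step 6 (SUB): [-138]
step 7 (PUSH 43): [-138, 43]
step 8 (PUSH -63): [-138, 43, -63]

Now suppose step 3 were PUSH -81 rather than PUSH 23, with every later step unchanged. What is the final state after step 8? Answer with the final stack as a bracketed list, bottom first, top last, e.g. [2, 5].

[-138, 43, -63]

(re-executing from step 3 with the substitution; state before step 3: [-49])
step 3 (PUSH -81): [-49, -81]
step 4 (DROP): [-49]
step 5 (PUSH 89): [-49, 89]
step 6 (SUB): [-138]
step 7 (PUSH 43): [-138, 43]
step 8 (PUSH -63): [-138, 43, -63]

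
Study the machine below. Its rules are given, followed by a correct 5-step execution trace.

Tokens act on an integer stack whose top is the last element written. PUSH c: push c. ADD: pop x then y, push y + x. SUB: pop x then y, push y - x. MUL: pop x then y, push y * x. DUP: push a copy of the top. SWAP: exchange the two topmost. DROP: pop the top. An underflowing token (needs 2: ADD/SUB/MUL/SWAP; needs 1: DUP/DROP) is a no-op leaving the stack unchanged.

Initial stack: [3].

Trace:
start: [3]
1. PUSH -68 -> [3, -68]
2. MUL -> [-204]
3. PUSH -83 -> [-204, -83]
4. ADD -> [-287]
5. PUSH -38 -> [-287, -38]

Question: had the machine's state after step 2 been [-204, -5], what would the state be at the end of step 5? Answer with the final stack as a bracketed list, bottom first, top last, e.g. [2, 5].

state after step 2 := [-204, -5]
3. PUSH -83 -> [-204, -5, -83]
4. ADD -> [-204, -88]
5. PUSH -38 -> [-204, -88, -38]

[-204, -88, -38]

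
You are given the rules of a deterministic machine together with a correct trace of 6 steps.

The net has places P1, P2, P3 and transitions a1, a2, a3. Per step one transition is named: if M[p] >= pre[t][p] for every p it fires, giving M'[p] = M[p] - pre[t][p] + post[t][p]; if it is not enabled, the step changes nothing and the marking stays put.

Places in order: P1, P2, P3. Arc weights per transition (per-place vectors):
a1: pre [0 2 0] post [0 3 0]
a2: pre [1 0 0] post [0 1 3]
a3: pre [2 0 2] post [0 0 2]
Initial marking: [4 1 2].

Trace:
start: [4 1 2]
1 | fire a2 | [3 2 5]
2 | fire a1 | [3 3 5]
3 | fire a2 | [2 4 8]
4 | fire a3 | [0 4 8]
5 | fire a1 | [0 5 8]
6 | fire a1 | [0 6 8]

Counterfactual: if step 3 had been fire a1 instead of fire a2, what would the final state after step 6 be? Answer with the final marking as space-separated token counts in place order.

1 6 5

(re-executing from step 3 with the substitution; state before step 3: [3 3 5])
3 | fire a1 | [3 4 5]
4 | fire a3 | [1 4 5]
5 | fire a1 | [1 5 5]
6 | fire a1 | [1 6 5]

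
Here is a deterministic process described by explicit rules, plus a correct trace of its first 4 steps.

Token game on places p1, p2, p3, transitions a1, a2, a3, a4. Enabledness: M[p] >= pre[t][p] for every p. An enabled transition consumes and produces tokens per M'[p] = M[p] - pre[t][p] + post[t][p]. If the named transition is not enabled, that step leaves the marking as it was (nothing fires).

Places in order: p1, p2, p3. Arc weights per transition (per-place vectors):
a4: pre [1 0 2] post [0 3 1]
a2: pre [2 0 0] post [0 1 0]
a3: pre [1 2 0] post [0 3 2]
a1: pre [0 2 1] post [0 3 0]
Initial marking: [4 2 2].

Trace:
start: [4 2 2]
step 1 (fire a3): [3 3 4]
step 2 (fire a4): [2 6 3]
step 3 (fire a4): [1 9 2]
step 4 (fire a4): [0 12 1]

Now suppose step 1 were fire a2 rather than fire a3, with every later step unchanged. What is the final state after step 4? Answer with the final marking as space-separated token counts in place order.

(re-executing from step 1 with the substitution; state before step 1: [4 2 2])
step 1 (fire a2): [2 3 2]
step 2 (fire a4): [1 6 1]
step 3 (fire a4): [1 6 1]
step 4 (fire a4): [1 6 1]

1 6 1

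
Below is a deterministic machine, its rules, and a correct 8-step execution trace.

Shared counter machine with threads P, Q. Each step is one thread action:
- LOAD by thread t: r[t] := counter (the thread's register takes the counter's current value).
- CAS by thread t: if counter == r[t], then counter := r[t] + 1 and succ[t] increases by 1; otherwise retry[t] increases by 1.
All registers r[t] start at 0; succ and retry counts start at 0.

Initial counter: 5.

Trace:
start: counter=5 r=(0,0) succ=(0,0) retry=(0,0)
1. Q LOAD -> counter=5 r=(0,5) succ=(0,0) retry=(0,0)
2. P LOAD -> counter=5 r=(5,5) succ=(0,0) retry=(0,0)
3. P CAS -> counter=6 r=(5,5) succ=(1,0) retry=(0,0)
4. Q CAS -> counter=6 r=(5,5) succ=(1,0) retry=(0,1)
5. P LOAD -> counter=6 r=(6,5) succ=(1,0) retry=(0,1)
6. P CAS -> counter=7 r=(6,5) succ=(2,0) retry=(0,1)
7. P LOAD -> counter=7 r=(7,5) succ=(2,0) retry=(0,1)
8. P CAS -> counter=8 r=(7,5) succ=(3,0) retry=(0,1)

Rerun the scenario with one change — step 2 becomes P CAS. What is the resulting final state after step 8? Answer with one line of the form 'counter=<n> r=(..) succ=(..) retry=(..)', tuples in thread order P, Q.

counter=8 r=(7,5) succ=(2,1) retry=(2,0)

(re-executing from step 2 with the substitution; state before step 2: counter=5 r=(0,5) succ=(0,0) retry=(0,0))
2. P CAS -> counter=5 r=(0,5) succ=(0,0) retry=(1,0)
3. P CAS -> counter=5 r=(0,5) succ=(0,0) retry=(2,0)
4. Q CAS -> counter=6 r=(0,5) succ=(0,1) retry=(2,0)
5. P LOAD -> counter=6 r=(6,5) succ=(0,1) retry=(2,0)
6. P CAS -> counter=7 r=(6,5) succ=(1,1) retry=(2,0)
7. P LOAD -> counter=7 r=(7,5) succ=(1,1) retry=(2,0)
8. P CAS -> counter=8 r=(7,5) succ=(2,1) retry=(2,0)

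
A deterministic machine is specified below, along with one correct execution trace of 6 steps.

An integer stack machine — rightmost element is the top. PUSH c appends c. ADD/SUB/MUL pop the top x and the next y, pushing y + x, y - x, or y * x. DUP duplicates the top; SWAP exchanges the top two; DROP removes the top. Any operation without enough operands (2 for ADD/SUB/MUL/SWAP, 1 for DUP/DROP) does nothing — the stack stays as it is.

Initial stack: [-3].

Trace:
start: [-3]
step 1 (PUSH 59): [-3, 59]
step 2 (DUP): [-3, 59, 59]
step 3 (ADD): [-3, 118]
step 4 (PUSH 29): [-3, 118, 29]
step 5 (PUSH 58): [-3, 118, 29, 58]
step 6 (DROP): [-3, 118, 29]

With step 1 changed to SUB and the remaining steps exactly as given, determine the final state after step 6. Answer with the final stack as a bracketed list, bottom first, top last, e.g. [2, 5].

[-6, 29]

(re-executing from step 1 with the substitution; state before step 1: [-3])
step 1 (SUB): [-3]
step 2 (DUP): [-3, -3]
step 3 (ADD): [-6]
step 4 (PUSH 29): [-6, 29]
step 5 (PUSH 58): [-6, 29, 58]
step 6 (DROP): [-6, 29]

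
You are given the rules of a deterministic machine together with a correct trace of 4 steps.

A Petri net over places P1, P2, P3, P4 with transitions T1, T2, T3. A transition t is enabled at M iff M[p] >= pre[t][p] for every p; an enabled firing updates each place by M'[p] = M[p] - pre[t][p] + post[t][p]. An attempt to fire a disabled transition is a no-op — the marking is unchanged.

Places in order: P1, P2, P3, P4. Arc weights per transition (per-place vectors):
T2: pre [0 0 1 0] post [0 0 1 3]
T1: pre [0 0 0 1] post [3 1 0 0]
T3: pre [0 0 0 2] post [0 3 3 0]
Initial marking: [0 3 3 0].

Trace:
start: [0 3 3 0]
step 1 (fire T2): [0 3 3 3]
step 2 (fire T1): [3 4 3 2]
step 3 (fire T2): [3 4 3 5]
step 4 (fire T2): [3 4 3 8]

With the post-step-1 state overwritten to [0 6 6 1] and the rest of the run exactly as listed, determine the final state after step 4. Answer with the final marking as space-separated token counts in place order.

3 7 6 6

state after step 1 := [0 6 6 1]
step 2 (fire T1): [3 7 6 0]
step 3 (fire T2): [3 7 6 3]
step 4 (fire T2): [3 7 6 6]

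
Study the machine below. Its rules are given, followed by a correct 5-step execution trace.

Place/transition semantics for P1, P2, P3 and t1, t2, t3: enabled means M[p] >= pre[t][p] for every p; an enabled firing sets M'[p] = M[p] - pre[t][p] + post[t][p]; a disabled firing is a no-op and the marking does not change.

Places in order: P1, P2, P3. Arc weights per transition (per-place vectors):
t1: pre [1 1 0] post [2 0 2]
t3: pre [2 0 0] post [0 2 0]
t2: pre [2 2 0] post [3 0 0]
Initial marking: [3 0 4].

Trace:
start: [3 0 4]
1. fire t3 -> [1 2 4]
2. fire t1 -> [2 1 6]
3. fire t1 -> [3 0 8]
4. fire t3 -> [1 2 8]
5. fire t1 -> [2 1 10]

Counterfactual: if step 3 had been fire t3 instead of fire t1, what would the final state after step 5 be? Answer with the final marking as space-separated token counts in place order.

(re-executing from step 3 with the substitution; state before step 3: [2 1 6])
3. fire t3 -> [0 3 6]
4. fire t3 -> [0 3 6]
5. fire t1 -> [0 3 6]

0 3 6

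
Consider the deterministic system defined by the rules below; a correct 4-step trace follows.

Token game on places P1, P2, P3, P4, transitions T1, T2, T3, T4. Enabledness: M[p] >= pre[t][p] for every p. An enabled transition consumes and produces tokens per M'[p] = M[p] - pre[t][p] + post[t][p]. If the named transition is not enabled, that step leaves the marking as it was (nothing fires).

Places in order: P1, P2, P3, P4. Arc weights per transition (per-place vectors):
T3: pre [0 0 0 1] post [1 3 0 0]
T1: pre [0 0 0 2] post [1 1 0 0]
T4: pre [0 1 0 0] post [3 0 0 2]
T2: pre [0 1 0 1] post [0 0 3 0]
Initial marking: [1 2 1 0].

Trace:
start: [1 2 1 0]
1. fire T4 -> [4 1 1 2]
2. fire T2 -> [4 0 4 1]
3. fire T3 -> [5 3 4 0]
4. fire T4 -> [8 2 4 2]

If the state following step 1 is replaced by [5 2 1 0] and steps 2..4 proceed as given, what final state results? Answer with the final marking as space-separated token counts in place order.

8 1 1 2

state after step 1 := [5 2 1 0]
2. fire T2 -> [5 2 1 0]
3. fire T3 -> [5 2 1 0]
4. fire T4 -> [8 1 1 2]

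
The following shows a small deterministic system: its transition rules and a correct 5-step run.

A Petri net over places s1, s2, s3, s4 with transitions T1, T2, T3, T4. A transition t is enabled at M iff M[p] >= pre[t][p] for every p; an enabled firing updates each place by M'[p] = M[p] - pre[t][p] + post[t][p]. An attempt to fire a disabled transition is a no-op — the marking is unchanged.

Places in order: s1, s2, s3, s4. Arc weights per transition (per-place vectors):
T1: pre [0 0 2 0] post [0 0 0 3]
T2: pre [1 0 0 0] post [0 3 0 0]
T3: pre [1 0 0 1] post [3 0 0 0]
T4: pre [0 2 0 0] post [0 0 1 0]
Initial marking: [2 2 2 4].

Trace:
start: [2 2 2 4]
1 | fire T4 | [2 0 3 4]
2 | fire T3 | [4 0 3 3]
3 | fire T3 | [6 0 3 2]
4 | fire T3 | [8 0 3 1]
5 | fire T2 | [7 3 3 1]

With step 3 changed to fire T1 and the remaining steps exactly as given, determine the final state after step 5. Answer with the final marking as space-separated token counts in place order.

(re-executing from step 3 with the substitution; state before step 3: [4 0 3 3])
3 | fire T1 | [4 0 1 6]
4 | fire T3 | [6 0 1 5]
5 | fire T2 | [5 3 1 5]

5 3 1 5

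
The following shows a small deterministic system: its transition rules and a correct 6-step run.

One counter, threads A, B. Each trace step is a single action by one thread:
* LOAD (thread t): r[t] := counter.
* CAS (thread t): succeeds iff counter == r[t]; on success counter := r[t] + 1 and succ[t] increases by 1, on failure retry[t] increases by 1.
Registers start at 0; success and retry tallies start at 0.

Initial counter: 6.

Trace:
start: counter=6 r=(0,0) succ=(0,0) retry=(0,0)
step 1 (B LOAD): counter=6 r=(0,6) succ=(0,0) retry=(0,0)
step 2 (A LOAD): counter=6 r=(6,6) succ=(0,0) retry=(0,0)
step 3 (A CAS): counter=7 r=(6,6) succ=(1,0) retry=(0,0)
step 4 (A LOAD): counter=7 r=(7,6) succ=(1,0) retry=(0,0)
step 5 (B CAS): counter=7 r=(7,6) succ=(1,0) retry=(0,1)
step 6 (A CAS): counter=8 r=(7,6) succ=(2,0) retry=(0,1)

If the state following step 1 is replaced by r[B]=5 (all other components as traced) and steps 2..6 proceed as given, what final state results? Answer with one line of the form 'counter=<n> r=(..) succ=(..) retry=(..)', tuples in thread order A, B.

counter=8 r=(7,5) succ=(2,0) retry=(0,1)

state after step 1 := counter=6 r=(0,5) succ=(0,0) retry=(0,0)
step 2 (A LOAD): counter=6 r=(6,5) succ=(0,0) retry=(0,0)
step 3 (A CAS): counter=7 r=(6,5) succ=(1,0) retry=(0,0)
step 4 (A LOAD): counter=7 r=(7,5) succ=(1,0) retry=(0,0)
step 5 (B CAS): counter=7 r=(7,5) succ=(1,0) retry=(0,1)
step 6 (A CAS): counter=8 r=(7,5) succ=(2,0) retry=(0,1)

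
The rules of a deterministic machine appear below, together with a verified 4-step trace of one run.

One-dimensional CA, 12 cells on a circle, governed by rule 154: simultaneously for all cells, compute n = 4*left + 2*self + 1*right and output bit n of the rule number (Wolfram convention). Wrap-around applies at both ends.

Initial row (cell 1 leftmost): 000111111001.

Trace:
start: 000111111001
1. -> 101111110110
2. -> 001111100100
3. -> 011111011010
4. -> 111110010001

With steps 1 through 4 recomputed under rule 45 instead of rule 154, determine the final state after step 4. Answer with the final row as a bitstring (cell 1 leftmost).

011010011010

(re-executing steps 1..4 under rule 45; state before step 1: 000111111001)
1. -> 010100000001
2. -> 111101111101
3. -> 000011000011
4. -> 011010011010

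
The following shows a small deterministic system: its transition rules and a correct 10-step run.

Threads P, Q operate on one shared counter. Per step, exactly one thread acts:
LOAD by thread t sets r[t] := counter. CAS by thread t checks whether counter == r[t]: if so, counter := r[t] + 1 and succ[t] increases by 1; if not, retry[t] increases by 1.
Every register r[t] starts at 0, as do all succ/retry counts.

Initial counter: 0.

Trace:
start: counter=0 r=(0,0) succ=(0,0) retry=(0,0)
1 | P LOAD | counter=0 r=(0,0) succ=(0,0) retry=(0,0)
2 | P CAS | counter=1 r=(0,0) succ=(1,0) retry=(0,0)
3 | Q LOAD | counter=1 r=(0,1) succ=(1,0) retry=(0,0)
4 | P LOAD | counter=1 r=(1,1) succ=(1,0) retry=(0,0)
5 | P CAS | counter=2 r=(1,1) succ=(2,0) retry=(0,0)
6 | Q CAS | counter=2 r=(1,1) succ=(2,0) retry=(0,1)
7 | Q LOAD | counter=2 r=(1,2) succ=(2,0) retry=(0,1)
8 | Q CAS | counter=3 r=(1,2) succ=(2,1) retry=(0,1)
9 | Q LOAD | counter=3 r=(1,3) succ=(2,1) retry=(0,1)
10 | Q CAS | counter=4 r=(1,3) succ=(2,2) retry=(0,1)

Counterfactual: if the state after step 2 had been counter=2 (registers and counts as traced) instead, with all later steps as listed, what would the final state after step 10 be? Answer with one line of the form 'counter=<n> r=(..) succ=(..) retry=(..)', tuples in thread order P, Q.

state after step 2 := counter=2 r=(0,0) succ=(1,0) retry=(0,0)
3 | Q LOAD | counter=2 r=(0,2) succ=(1,0) retry=(0,0)
4 | P LOAD | counter=2 r=(2,2) succ=(1,0) retry=(0,0)
5 | P CAS | counter=3 r=(2,2) succ=(2,0) retry=(0,0)
6 | Q CAS | counter=3 r=(2,2) succ=(2,0) retry=(0,1)
7 | Q LOAD | counter=3 r=(2,3) succ=(2,0) retry=(0,1)
8 | Q CAS | counter=4 r=(2,3) succ=(2,1) retry=(0,1)
9 | Q LOAD | counter=4 r=(2,4) succ=(2,1) retry=(0,1)
10 | Q CAS | counter=5 r=(2,4) succ=(2,2) retry=(0,1)

counter=5 r=(2,4) succ=(2,2) retry=(0,1)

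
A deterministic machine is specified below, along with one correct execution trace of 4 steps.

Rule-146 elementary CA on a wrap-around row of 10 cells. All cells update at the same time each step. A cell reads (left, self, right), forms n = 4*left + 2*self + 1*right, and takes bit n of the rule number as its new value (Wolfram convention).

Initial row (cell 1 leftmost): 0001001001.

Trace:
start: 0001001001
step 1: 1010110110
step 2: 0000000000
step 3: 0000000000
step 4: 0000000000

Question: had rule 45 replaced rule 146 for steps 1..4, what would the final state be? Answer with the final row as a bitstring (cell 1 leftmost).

0111101001

(re-executing steps 1..4 under rule 45; state before step 1: 0001001001)
step 1: 0101001001
step 2: 1111001001
step 3: 0000001001
step 4: 0111101001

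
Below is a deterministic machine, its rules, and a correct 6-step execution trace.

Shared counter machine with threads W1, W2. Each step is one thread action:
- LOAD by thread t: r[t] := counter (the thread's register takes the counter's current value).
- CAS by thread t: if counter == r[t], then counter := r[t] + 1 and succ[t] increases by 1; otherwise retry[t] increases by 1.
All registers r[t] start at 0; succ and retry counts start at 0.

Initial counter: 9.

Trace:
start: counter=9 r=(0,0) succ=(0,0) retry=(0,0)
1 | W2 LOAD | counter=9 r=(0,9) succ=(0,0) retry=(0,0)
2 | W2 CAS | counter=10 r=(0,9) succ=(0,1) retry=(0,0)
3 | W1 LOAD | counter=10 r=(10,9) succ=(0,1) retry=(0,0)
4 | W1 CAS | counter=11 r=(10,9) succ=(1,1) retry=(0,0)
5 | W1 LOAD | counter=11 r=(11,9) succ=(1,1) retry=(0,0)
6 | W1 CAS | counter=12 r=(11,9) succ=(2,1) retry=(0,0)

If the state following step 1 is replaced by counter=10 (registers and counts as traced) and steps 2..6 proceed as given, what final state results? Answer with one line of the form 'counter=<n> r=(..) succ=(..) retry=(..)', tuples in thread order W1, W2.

counter=12 r=(11,9) succ=(2,0) retry=(0,1)

state after step 1 := counter=10 r=(0,9) succ=(0,0) retry=(0,0)
2 | W2 CAS | counter=10 r=(0,9) succ=(0,0) retry=(0,1)
3 | W1 LOAD | counter=10 r=(10,9) succ=(0,0) retry=(0,1)
4 | W1 CAS | counter=11 r=(10,9) succ=(1,0) retry=(0,1)
5 | W1 LOAD | counter=11 r=(11,9) succ=(1,0) retry=(0,1)
6 | W1 CAS | counter=12 r=(11,9) succ=(2,0) retry=(0,1)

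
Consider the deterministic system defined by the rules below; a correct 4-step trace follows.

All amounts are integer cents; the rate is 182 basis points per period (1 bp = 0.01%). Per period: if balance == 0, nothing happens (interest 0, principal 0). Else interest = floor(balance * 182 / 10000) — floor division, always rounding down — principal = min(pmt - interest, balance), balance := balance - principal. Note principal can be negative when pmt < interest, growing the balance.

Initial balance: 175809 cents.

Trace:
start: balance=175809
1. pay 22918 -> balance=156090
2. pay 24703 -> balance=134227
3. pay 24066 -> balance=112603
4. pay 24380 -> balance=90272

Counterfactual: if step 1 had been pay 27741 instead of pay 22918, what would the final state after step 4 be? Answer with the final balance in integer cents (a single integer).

(re-executing from step 1 with the substitution; state before step 1: balance=175809)
1. pay 27741 -> balance=151267
2. pay 24703 -> balance=129317
3. pay 24066 -> balance=107604
4. pay 24380 -> balance=85182

85182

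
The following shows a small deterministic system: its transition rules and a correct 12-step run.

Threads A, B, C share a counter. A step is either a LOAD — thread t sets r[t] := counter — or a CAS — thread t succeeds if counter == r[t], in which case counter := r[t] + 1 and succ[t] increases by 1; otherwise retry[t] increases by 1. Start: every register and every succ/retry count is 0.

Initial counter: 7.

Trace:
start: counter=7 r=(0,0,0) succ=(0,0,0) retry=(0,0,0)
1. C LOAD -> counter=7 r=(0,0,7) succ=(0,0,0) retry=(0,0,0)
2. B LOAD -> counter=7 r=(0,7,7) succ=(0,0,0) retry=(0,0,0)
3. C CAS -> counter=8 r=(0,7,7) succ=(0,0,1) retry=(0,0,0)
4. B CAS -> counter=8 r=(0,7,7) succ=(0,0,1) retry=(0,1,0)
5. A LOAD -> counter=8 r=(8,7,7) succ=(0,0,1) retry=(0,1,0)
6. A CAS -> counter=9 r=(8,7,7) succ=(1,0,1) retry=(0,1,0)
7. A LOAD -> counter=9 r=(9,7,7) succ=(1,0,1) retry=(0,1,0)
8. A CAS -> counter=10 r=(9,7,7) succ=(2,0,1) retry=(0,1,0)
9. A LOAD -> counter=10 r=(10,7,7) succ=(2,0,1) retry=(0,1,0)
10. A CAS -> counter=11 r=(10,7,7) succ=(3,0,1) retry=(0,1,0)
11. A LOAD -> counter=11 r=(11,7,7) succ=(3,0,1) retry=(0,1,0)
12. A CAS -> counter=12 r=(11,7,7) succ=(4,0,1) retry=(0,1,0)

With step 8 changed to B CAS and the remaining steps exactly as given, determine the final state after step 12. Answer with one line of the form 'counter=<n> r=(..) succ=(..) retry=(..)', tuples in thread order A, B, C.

(re-executing from step 8 with the substitution; state before step 8: counter=9 r=(9,7,7) succ=(1,0,1) retry=(0,1,0))
8. B CAS -> counter=9 r=(9,7,7) succ=(1,0,1) retry=(0,2,0)
9. A LOAD -> counter=9 r=(9,7,7) succ=(1,0,1) retry=(0,2,0)
10. A CAS -> counter=10 r=(9,7,7) succ=(2,0,1) retry=(0,2,0)
11. A LOAD -> counter=10 r=(10,7,7) succ=(2,0,1) retry=(0,2,0)
12. A CAS -> counter=11 r=(10,7,7) succ=(3,0,1) retry=(0,2,0)

counter=11 r=(10,7,7) succ=(3,0,1) retry=(0,2,0)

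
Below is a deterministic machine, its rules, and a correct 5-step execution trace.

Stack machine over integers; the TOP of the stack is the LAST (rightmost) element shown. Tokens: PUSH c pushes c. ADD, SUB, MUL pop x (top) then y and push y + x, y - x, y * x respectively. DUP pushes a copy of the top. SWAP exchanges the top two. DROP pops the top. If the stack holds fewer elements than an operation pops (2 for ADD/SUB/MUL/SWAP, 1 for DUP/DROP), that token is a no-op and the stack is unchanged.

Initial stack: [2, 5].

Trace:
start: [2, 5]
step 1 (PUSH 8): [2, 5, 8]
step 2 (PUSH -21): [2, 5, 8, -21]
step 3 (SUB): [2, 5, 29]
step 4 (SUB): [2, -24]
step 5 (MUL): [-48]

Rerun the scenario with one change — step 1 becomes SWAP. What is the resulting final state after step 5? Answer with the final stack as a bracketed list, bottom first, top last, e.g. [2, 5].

[-18]

(re-executing from step 1 with the substitution; state before step 1: [2, 5])
step 1 (SWAP): [5, 2]
step 2 (PUSH -21): [5, 2, -21]
step 3 (SUB): [5, 23]
step 4 (SUB): [-18]
step 5 (MUL): [-18]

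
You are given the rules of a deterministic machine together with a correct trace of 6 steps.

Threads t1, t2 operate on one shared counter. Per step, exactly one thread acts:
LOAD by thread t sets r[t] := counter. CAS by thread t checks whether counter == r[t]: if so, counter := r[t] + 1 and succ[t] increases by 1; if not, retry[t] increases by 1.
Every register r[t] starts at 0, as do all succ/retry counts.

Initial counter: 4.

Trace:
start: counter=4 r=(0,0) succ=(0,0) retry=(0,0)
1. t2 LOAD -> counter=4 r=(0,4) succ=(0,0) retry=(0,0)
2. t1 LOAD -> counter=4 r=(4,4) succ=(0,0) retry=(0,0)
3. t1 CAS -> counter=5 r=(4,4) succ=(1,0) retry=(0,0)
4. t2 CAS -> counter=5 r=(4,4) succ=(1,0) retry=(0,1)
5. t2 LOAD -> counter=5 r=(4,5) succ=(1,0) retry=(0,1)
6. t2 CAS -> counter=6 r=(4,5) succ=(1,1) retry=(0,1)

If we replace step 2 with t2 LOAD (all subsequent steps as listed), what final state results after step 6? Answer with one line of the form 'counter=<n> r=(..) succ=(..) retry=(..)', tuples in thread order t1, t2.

counter=6 r=(0,5) succ=(0,2) retry=(1,0)

(re-executing from step 2 with the substitution; state before step 2: counter=4 r=(0,4) succ=(0,0) retry=(0,0))
2. t2 LOAD -> counter=4 r=(0,4) succ=(0,0) retry=(0,0)
3. t1 CAS -> counter=4 r=(0,4) succ=(0,0) retry=(1,0)
4. t2 CAS -> counter=5 r=(0,4) succ=(0,1) retry=(1,0)
5. t2 LOAD -> counter=5 r=(0,5) succ=(0,1) retry=(1,0)
6. t2 CAS -> counter=6 r=(0,5) succ=(0,2) retry=(1,0)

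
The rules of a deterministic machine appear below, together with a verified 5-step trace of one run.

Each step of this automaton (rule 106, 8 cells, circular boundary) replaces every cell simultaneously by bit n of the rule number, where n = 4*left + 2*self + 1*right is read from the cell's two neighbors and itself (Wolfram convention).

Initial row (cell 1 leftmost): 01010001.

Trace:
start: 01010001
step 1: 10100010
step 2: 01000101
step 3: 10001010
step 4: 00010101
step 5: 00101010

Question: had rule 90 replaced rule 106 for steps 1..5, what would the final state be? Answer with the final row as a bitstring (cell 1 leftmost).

(re-executing steps 1..5 under rule 90; state before step 1: 01010001)
step 1: 00001010
step 2: 00010001
step 3: 10101010
step 4: 00000000
step 5: 00000000

00000000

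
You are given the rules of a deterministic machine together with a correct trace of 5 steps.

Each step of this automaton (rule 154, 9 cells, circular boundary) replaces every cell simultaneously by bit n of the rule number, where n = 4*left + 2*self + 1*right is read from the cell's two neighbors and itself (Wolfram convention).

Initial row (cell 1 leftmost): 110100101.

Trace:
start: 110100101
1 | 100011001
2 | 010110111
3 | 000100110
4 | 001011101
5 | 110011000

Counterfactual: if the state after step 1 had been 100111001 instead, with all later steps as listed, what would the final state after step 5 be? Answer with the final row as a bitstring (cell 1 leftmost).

state after step 1 := 100111001
2 | 011110111
3 | 011100110
4 | 111011101
5 | 110011001

110011001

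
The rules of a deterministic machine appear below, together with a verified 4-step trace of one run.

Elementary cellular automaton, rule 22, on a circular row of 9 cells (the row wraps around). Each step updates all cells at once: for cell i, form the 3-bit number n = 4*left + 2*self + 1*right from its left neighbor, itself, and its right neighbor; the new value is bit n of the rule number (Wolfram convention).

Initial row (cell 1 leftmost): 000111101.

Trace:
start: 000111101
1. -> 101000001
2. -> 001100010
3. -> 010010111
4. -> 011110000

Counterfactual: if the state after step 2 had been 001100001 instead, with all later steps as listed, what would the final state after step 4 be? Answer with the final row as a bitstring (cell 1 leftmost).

001111100

state after step 2 := 001100001
3. -> 110010011
4. -> 001111100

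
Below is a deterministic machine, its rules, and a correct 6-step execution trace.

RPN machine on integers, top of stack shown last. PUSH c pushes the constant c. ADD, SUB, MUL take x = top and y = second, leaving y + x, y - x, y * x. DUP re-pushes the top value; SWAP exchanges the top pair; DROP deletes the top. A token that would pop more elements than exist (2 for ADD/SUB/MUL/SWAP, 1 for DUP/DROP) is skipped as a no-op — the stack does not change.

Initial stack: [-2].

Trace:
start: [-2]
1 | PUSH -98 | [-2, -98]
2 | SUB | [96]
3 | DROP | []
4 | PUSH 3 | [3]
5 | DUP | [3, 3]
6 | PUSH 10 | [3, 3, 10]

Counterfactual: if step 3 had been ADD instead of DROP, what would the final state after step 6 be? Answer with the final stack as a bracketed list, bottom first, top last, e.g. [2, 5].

[96, 3, 3, 10]

(re-executing from step 3 with the substitution; state before step 3: [96])
3 | ADD | [96]
4 | PUSH 3 | [96, 3]
5 | DUP | [96, 3, 3]
6 | PUSH 10 | [96, 3, 3, 10]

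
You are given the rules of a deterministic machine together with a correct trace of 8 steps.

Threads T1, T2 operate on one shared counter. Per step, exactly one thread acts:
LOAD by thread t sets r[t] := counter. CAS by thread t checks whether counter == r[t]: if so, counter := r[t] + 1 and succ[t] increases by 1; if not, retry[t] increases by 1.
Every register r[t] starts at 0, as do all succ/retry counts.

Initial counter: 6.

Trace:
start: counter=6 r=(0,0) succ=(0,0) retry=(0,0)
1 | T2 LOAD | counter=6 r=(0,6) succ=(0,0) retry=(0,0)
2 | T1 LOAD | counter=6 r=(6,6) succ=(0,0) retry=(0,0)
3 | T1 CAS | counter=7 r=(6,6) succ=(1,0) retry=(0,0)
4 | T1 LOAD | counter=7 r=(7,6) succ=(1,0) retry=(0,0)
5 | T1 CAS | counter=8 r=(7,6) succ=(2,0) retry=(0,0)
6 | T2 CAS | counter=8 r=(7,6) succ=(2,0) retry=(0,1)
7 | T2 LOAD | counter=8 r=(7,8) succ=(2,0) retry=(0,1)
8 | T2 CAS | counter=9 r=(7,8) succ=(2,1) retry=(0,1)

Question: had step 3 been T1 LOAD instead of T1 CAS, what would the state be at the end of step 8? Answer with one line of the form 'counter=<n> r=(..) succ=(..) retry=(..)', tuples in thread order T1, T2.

counter=8 r=(6,7) succ=(1,1) retry=(0,1)

(re-executing from step 3 with the substitution; state before step 3: counter=6 r=(6,6) succ=(0,0) retry=(0,0))
3 | T1 LOAD | counter=6 r=(6,6) succ=(0,0) retry=(0,0)
4 | T1 LOAD | counter=6 r=(6,6) succ=(0,0) retry=(0,0)
5 | T1 CAS | counter=7 r=(6,6) succ=(1,0) retry=(0,0)
6 | T2 CAS | counter=7 r=(6,6) succ=(1,0) retry=(0,1)
7 | T2 LOAD | counter=7 r=(6,7) succ=(1,0) retry=(0,1)
8 | T2 CAS | counter=8 r=(6,7) succ=(1,1) retry=(0,1)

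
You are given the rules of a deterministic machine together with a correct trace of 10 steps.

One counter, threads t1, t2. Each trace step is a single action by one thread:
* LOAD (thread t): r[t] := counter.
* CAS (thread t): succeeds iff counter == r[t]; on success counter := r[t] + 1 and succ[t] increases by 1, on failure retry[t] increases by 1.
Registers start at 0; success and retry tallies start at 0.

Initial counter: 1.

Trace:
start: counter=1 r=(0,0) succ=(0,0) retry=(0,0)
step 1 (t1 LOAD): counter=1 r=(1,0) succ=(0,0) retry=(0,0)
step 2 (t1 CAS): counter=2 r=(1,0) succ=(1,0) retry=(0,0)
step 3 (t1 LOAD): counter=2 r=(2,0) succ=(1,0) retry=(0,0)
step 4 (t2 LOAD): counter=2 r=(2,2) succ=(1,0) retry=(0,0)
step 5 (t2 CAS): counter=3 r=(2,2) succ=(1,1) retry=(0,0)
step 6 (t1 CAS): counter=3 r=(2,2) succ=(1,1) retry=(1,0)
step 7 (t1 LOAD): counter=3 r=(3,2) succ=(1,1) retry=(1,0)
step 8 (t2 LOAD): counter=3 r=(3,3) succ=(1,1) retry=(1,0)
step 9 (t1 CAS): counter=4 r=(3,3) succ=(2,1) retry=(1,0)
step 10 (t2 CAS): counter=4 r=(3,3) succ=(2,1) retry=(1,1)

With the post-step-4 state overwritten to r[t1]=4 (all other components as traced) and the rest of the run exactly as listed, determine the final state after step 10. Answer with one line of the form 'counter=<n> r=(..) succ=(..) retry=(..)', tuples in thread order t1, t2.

state after step 4 := counter=2 r=(4,2) succ=(1,0) retry=(0,0)
step 5 (t2 CAS): counter=3 r=(4,2) succ=(1,1) retry=(0,0)
step 6 (t1 CAS): counter=3 r=(4,2) succ=(1,1) retry=(1,0)
step 7 (t1 LOAD): counter=3 r=(3,2) succ=(1,1) retry=(1,0)
step 8 (t2 LOAD): counter=3 r=(3,3) succ=(1,1) retry=(1,0)
step 9 (t1 CAS): counter=4 r=(3,3) succ=(2,1) retry=(1,0)
step 10 (t2 CAS): counter=4 r=(3,3) succ=(2,1) retry=(1,1)

counter=4 r=(3,3) succ=(2,1) retry=(1,1)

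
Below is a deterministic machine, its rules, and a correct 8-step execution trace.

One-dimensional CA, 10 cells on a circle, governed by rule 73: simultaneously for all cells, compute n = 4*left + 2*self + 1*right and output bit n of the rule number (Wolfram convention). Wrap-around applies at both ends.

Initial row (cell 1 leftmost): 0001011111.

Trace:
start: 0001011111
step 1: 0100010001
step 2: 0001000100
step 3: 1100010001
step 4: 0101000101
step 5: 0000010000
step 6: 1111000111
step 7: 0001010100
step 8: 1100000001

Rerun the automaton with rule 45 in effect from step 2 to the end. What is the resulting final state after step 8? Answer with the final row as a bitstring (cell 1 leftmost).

(re-executing steps 2..8 under rule 45; state before step 2: 0100010001)
step 2: 1101010101
step 3: 0011111111
step 4: 0010000000
step 5: 1010111111
step 6: 0111100000
step 7: 0100001111
step 8: 1101101000

1101101000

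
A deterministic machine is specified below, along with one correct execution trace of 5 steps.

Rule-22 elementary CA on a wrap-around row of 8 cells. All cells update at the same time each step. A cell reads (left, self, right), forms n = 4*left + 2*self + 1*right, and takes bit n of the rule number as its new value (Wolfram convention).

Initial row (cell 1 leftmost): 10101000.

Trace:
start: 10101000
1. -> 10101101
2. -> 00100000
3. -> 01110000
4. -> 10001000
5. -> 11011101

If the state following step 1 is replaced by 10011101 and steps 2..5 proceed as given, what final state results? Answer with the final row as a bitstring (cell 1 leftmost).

state after step 1 := 10011101
2. -> 01100000
3. -> 10010000
4. -> 11111001
5. -> 00000110

00000110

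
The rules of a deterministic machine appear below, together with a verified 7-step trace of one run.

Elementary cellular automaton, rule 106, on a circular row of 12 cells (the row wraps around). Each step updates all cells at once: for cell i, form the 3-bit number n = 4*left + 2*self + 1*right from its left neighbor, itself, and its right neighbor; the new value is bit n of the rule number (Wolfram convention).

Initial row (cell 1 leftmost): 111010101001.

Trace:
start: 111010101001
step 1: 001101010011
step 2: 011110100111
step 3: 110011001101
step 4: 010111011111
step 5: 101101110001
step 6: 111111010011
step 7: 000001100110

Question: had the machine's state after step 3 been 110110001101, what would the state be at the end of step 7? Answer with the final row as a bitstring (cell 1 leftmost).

state after step 3 := 110110001101
step 4: 011110011111
step 5: 110010110001
step 6: 010101110011
step 7: 101011010111

101011010111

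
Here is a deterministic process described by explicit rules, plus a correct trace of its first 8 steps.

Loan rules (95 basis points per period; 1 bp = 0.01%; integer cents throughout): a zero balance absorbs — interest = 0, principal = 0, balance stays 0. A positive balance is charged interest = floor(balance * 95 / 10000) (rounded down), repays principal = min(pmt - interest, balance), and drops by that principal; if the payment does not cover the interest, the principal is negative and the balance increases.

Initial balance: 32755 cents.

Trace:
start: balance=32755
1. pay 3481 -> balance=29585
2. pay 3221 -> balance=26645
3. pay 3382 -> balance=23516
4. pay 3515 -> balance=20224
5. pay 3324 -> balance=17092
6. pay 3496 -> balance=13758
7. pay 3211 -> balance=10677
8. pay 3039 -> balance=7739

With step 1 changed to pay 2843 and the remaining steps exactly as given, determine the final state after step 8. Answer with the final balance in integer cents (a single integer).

(re-executing from step 1 with the substitution; state before step 1: balance=32755)
1. pay 2843 -> balance=30223
2. pay 3221 -> balance=27289
3. pay 3382 -> balance=24166
4. pay 3515 -> balance=20880
5. pay 3324 -> balance=17754
6. pay 3496 -> balance=14426
7. pay 3211 -> balance=11352
8. pay 3039 -> balance=8420

8420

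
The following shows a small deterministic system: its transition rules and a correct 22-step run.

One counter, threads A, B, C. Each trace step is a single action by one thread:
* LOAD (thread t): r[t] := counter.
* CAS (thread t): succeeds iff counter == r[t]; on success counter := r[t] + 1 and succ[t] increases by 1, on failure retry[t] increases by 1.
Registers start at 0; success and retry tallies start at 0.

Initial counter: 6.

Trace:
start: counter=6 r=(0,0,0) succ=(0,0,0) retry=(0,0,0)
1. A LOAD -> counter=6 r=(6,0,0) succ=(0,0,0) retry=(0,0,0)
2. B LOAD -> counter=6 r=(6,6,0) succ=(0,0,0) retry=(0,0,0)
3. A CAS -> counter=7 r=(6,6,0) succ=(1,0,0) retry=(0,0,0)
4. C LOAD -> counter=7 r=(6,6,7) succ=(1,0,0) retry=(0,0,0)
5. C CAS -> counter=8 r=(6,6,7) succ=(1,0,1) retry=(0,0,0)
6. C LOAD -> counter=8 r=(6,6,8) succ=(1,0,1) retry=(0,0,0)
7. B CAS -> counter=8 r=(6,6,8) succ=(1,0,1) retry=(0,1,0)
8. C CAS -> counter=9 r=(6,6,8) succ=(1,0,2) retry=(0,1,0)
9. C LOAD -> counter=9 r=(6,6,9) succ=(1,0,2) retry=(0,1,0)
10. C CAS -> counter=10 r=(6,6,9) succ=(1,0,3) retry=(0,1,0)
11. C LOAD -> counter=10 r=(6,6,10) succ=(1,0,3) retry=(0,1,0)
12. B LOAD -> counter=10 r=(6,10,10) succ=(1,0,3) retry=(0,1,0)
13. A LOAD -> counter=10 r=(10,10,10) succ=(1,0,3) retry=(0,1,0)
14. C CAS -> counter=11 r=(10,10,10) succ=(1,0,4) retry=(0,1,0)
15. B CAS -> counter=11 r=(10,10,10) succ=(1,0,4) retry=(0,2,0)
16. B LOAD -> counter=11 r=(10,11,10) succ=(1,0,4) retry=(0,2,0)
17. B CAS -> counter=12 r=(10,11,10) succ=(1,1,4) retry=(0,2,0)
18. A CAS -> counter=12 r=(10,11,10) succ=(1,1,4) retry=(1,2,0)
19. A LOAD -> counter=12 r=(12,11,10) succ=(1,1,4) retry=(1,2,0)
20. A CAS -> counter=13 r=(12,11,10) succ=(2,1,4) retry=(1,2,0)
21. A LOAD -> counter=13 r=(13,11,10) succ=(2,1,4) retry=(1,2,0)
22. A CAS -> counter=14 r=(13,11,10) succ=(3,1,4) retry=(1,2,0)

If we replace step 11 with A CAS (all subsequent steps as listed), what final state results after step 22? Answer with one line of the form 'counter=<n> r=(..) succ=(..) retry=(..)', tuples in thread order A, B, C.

counter=14 r=(13,11,9) succ=(3,2,3) retry=(2,1,1)

(re-executing from step 11 with the substitution; state before step 11: counter=10 r=(6,6,9) succ=(1,0,3) retry=(0,1,0))
11. A CAS -> counter=10 r=(6,6,9) succ=(1,0,3) retry=(1,1,0)
12. B LOAD -> counter=10 r=(6,10,9) succ=(1,0,3) retry=(1,1,0)
13. A LOAD -> counter=10 r=(10,10,9) succ=(1,0,3) retry=(1,1,0)
14. C CAS -> counter=10 r=(10,10,9) succ=(1,0,3) retry=(1,1,1)
15. B CAS -> counter=11 r=(10,10,9) succ=(1,1,3) retry=(1,1,1)
16. B LOAD -> counter=11 r=(10,11,9) succ=(1,1,3) retry=(1,1,1)
17. B CAS -> counter=12 r=(10,11,9) succ=(1,2,3) retry=(1,1,1)
18. A CAS -> counter=12 r=(10,11,9) succ=(1,2,3) retry=(2,1,1)
19. A LOAD -> counter=12 r=(12,11,9) succ=(1,2,3) retry=(2,1,1)
20. A CAS -> counter=13 r=(12,11,9) succ=(2,2,3) retry=(2,1,1)
21. A LOAD -> counter=13 r=(13,11,9) succ=(2,2,3) retry=(2,1,1)
22. A CAS -> counter=14 r=(13,11,9) succ=(3,2,3) retry=(2,1,1)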